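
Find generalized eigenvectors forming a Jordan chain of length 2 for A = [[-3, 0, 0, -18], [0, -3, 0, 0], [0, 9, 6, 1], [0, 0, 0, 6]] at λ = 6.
We seek v_1 ∈ ker((A - 6I)^2) \ ker(A - 6I), then set v_{i+1} = (A - 6I) v_i.

One such chain is v_1 = [[-2, 0, 1, 1]]^T, v_2 = [[0, 0, 1, 0]]^T. Check: (A - 6I) v_2 = [[0, 0, 0, 0]]^T = 0.

v_1 = [[-2, 0, 1, 1]]^T, v_2 = [[0, 0, 1, 0]]^T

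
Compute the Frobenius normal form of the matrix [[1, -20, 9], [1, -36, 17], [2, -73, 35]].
The invariant factors of A (the non-unit diagonal entries of the Smith normal form of xI - A over ℚ[x]) are (x - 4)(x^2 + 4x - 2), each dividing the next. The characteristic polynomial is their product, (x - 4)(x^2 + 4x - 2).

The rational canonical form is the block-diagonal matrix of companion matrices C(f_i):
R = [[0, 0, -8], [1, 0, 18], [0, 1, 0]].

Note the characteristic polynomial does not split into linear factors over ℚ, so A has no Jordan form over ℚ; the rational canonical form exists over any field.

R = [[0, 0, -8], [1, 0, 18], [0, 1, 0]]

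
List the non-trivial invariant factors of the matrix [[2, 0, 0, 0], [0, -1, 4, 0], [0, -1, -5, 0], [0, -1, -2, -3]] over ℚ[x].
x + 3, (x - 2)(x + 3)^2

The Jordan structure of A has elementary divisors (x + 3)^2, (x + 3), (x - 2). Arranging the block sizes at each eigenvalue in decreasing order and taking row products gives the invariant factors.

Invariant factors (smallest first, each dividing the next): x + 3, (x - 2)(x + 3)^2.

Check: the last factor (x - 2)(x + 3)^2 is the minimal polynomial, and the product (x - 2)(x + 3)^3 is the characteristic polynomial.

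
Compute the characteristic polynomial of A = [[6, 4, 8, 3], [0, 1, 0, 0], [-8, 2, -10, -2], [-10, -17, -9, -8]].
χ_A(x) = (x - 1)(x + 4)^3

xI - A = [[x - 6, -4, -8, -3], [0, x - 1, 0, 0], [8, -2, x + 10, 2], [10, 17, 9, x + 8]].

Expanding det(xI - A) along the first row:
det(xI - A) = + (x - 6)·det([[x - 1, 0, 0], [-2, x + 10, 2], [17, 9, x + 8]]) - (-4)·det([[0, 0, 0], [8, x + 10, 2], [10, 9, x + 8]]) + (-8)·det([[0, x - 1, 0], [8, -2, 2], [10, 17, x + 8]]) - (-3)·det([[0, x - 1, 0], [8, -2, x + 10], [10, 17, 9]]).

Evaluating gives χ_A(x) = x^4 + 11x^3 + 36x^2 + 16x - 64 = (x - 1)(x + 4)^3.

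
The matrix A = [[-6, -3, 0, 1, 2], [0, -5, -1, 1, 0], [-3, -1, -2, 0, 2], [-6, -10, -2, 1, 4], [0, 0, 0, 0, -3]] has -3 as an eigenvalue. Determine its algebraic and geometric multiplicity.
The characteristic polynomial is (x + 3)^5, so the factor x + 3 appears with exponent 5: the algebraic multiplicity is 5.

rank(A + 3I) = 2, so the eigenspace has dimension 5 - 2 = 3: the geometric multiplicity is 3.

Since 3 < 5, A is not diagonalizable.

algebraic multiplicity 5, geometric multiplicity 3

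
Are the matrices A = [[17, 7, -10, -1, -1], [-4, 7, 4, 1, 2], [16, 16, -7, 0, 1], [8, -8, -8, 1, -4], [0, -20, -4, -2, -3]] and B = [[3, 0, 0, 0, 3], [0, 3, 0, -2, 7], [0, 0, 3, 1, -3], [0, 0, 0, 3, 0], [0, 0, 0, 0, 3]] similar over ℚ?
Both have characteristic polynomial (x - 3)^5, but the minimal polynomial of A is (x - 3)^3 while the minimal polynomial of B is (x - 3)^2. The minimal polynomial is a similarity invariant, so A and B are not similar.

No.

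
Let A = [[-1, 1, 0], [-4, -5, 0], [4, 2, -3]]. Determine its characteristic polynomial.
χ_A(x) = (x + 3)^3

xI - A = [[x + 1, -1, 0], [4, x + 5, 0], [-4, -2, x + 3]].

Expanding det(xI - A) along the first row:
det(xI - A) = + (x + 1)·det([[x + 5, 0], [-2, x + 3]]) - (-1)·det([[4, 0], [-4, x + 3]]) + (0)·det([[4, x + 5], [-4, -2]]).

Evaluating gives χ_A(x) = x^3 + 9x^2 + 27x + 27 = (x + 3)^3.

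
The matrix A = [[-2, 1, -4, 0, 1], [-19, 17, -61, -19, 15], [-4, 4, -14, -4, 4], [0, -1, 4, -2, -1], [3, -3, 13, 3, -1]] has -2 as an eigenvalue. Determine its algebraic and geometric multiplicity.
algebraic multiplicity 3, geometric multiplicity 2

The characteristic polynomial is (x - 2)^2(x + 2)^3, so the factor x + 2 appears with exponent 3: the algebraic multiplicity is 3.

rank(A + 2I) = 3, so the eigenspace has dimension 5 - 3 = 2: the geometric multiplicity is 2.

Since 2 < 3, A is not diagonalizable.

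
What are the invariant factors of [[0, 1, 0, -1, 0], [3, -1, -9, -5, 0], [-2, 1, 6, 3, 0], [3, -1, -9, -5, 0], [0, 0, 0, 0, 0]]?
The Jordan structure of A has elementary divisors x^2, x^2, x. Arranging the block sizes at each eigenvalue in decreasing order and taking row products gives the invariant factors.

Invariant factors (smallest first, each dividing the next): x, x^2, x^2.

Check: the last factor x^2 is the minimal polynomial, and the product x^5 is the characteristic polynomial.

x, x^2, x^2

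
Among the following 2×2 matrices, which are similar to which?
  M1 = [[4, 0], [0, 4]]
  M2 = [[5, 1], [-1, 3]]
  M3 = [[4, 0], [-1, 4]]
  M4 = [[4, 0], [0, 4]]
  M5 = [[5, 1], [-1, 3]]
2 classes: {M1, M4}, {M2, M3, M5}

Characteristic polynomials: χ_{M1} = (x - 4)^2, χ_{M2} = (x - 4)^2, χ_{M3} = (x - 4)^2, χ_{M4} = (x - 4)^2, χ_{M5} = (x - 4)^2.

{M1, M4}: invariant factors x - 4, x - 4.

{M2, M3, M5}: invariant factors (x - 4)^2.

Matrices are similar if and only if their invariant-factor lists agree; the partition into similarity classes is {M1, M4}, {M2, M3, M5}.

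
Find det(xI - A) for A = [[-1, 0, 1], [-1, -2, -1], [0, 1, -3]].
χ_A(x) = (x + 2)^3

xI - A = [[x + 1, 0, -1], [1, x + 2, 1], [0, -1, x + 3]].

Expanding det(xI - A) along the first row:
det(xI - A) = + (x + 1)·det([[x + 2, 1], [-1, x + 3]]) - (0)·det([[1, 1], [0, x + 3]]) + (-1)·det([[1, x + 2], [0, -1]]).

Evaluating gives χ_A(x) = x^3 + 6x^2 + 12x + 8 = (x + 2)^3.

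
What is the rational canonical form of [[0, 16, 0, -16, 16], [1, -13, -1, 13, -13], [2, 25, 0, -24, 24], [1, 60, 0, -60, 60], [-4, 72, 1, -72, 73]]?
R = [[0, 0, 0, 0, 16], [1, 0, 0, 0, 28], [0, 1, 0, 0, 24], [0, 0, 1, 0, 8], [0, 0, 0, 1, 0]]

The invariant factors of A (the non-unit diagonal entries of the Smith normal form of xI - A over ℚ[x]) are (x - 4)(x^2 + 2x + 2)^2, each dividing the next. The characteristic polynomial is their product, (x - 4)(x^2 + 2x + 2)^2.

The rational canonical form is the block-diagonal matrix of companion matrices C(f_i):
R = [[0, 0, 0, 0, 16], [1, 0, 0, 0, 28], [0, 1, 0, 0, 24], [0, 0, 1, 0, 8], [0, 0, 0, 1, 0]].

Note the characteristic polynomial does not split into linear factors over ℚ, so A has no Jordan form over ℚ; the rational canonical form exists over any field.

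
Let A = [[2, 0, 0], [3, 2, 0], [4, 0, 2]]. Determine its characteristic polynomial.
χ_A(x) = (x - 2)^3

xI - A = [[x - 2, 0, 0], [-3, x - 2, 0], [-4, 0, x - 2]].

Expanding det(xI - A) along the first row:
det(xI - A) = + (x - 2)·det([[x - 2, 0], [0, x - 2]]) - (0)·det([[-3, 0], [-4, x - 2]]) + (0)·det([[-3, x - 2], [-4, 0]]).

Evaluating gives χ_A(x) = x^3 - 6x^2 + 12x - 8 = (x - 2)^3.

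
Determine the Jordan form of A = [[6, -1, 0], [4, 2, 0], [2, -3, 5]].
The characteristic polynomial is det(xI - A) = (x - 5)(x - 4)^2, so the eigenvalues are 4 (algebraic multiplicity 2), 5 (algebraic multiplicity 1).

For λ = 4: rank(A - 4I) = 2, rank((A - 4I)^2) = 1. The eigenspace has dimension 3 - 2 = 1, so there is 1 Jordan block; the rank sequence gives block sizes [2].

For λ = 5: algebraic multiplicity 1 gives one 1×1 block.

Assembling the blocks gives the Jordan form J above.

J = [[4, 1, 0], [0, 4, 0], [0, 0, 5]]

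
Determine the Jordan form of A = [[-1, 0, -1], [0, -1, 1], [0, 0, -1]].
The characteristic polynomial is det(xI - A) = (x + 1)^3, so the eigenvalues are -1 (algebraic multiplicity 3).

For λ = -1: rank(A + I) = 1, rank((A + I)^2) = 0. The eigenspace has dimension 3 - 1 = 2, so there are 2 Jordan blocks; the rank sequence gives block sizes [2, 1].

Assembling the blocks gives the Jordan form J above.

J = [[-1, 1, 0], [0, -1, 0], [0, 0, -1]]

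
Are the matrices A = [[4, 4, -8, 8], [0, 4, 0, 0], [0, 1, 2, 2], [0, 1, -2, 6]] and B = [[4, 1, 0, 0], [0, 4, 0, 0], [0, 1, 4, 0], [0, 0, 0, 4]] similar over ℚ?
Yes.

Two matrices over a field are similar if and only if they have the same invariant factors.

Both A and B have characteristic polynomial (x - 4)^4 and minimal polynomial (x - 4)^2. Computing further, both have invariant factors x - 4, x - 4, (x - 4)^2. Hence A and B are similar.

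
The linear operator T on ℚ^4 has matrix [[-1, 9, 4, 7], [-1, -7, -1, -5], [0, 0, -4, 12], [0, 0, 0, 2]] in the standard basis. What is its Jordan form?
J = [[-4, 1, 0, 0], [0, -4, 1, 0], [0, 0, -4, 0], [0, 0, 0, 2]]

The characteristic polynomial is det(xI - A) = (x - 2)(x + 4)^3, so the eigenvalues are -4 (algebraic multiplicity 3), 2 (algebraic multiplicity 1).

For λ = -4: rank(A + 4I) = 3, rank((A + 4I)^2) = 2, rank((A + 4I)^3) = 1. The eigenspace has dimension 4 - 3 = 1, so there is 1 Jordan block; the rank sequence gives block sizes [3].

For λ = 2: algebraic multiplicity 1 gives one 1×1 block.

Assembling the blocks gives the Jordan form J above.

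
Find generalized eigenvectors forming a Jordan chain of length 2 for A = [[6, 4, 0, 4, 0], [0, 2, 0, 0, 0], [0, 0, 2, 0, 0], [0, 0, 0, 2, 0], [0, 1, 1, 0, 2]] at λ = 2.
v_1 = [[-2, 1, 0, 1, 1]]^T, v_2 = [[0, 0, 0, 0, 1]]^T

We seek v_1 ∈ ker((A - 2I)^2) \ ker(A - 2I), then set v_{i+1} = (A - 2I) v_i.

One such chain is v_1 = [[-2, 1, 0, 1, 1]]^T, v_2 = [[0, 0, 0, 0, 1]]^T. Check: (A - 2I) v_2 = [[0, 0, 0, 0, 0]]^T = 0.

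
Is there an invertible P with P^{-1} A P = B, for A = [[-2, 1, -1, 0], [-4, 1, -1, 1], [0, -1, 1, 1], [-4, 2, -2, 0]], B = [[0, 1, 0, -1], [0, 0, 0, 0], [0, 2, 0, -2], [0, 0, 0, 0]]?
Both have characteristic polynomial x^4 and minimal polynomial x^2. But rank(A) = 2 for A while rank(B) = 1 for B, so the number of Jordan blocks at λ = 0 differs. A and B are not similar.

No.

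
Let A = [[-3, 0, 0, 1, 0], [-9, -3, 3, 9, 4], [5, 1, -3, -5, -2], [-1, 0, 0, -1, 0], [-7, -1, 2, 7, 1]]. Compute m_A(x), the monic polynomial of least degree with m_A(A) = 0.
m_A(x) = (x + 1)(x + 2)^2

The characteristic polynomial factors as (x + 1)(x + 2)^4. The minimal polynomial is ∏(x - λ)^{k_λ} where k_λ is the size of the largest Jordan block at λ.

For λ = -2: rank(A + 2I) = 3, and the largest Jordan block has size 2 (the smallest k with rank((A + 2I)^k) = rank((A + 2I)^(k+1))).
For λ = -1: rank(A + I) = 4, and the largest Jordan block has size 1 (the smallest k with rank((A + I)^k) = rank((A + I)^(k+1))).

So m_A(x) = (x + 1)(x + 2)^2.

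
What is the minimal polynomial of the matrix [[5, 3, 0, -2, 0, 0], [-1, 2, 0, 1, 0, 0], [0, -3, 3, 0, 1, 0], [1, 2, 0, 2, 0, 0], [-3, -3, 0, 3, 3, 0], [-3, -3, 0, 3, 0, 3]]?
m_A(x) = (x - 3)^3

The characteristic polynomial factors as (x - 3)^6. The minimal polynomial is ∏(x - λ)^{k_λ} where k_λ is the size of the largest Jordan block at λ.

For λ = 3: rank(A - 3I) = 3, and the largest Jordan block has size 3 (the smallest k with rank((A - 3I)^k) = rank((A - 3I)^(k+1))).

So m_A(x) = (x - 3)^3.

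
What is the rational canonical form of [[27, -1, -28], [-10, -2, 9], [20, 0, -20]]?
The invariant factors of A (the non-unit diagonal entries of the Smith normal form of xI - A over ℚ[x]) are (x - 5)(x - 2)(x + 2), each dividing the next. The characteristic polynomial is their product, (x - 5)(x - 2)(x + 2).

The rational canonical form is the block-diagonal matrix of companion matrices C(f_i):
R = [[0, 0, -20], [1, 0, 4], [0, 1, 5]].

R = [[0, 0, -20], [1, 0, 4], [0, 1, 5]]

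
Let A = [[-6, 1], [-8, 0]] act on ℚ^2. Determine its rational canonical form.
R = [[0, -8], [1, -6]]

The invariant factors of A (the non-unit diagonal entries of the Smith normal form of xI - A over ℚ[x]) are (x + 2)(x + 4), each dividing the next. The characteristic polynomial is their product, (x + 2)(x + 4).

The rational canonical form is the block-diagonal matrix of companion matrices C(f_i):
R = [[0, -8], [1, -6]].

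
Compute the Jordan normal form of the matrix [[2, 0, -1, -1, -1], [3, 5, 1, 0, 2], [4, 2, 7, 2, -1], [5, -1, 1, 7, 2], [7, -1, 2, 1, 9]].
The characteristic polynomial is det(xI - A) = (x - 6)^5, so the eigenvalues are 6 (algebraic multiplicity 5).

For λ = 6: rank(A - 6I) = 3, rank((A - 6I)^2) = 1, rank((A - 6I)^3) = 0. The eigenspace has dimension 5 - 3 = 2, so there are 2 Jordan blocks; the rank sequence gives block sizes [3, 2].

Assembling the blocks gives the Jordan form J above.

J = [[6, 1, 0, 0, 0], [0, 6, 1, 0, 0], [0, 0, 6, 0, 0], [0, 0, 0, 6, 1], [0, 0, 0, 0, 6]]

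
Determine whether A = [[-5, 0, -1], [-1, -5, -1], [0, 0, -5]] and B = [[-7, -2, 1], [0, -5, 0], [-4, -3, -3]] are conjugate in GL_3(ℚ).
Two matrices over a field are similar if and only if they have the same invariant factors.

Both A and B have characteristic polynomial (x + 5)^3 and minimal polynomial (x + 5)^3. Computing further, both have invariant factors (x + 5)^3. Hence A and B are similar.

Yes.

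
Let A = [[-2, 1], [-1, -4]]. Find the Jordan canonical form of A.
The characteristic polynomial is det(xI - A) = (x + 3)^2, so the eigenvalues are -3 (algebraic multiplicity 2).

For λ = -3: rank(A + 3I) = 1, rank((A + 3I)^2) = 0. The eigenspace has dimension 2 - 1 = 1, so there is 1 Jordan block; the rank sequence gives block sizes [2].

Assembling the blocks gives the Jordan form J above.

J = [[-3, 1], [0, -3]]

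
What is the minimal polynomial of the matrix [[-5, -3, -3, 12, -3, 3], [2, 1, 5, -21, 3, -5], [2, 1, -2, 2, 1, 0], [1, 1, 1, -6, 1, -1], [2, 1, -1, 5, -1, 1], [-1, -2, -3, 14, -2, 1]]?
m_A(x) = (x + 2)^2

The characteristic polynomial factors as (x + 2)^6. The minimal polynomial is ∏(x - λ)^{k_λ} where k_λ is the size of the largest Jordan block at λ.

For λ = -2: rank(A + 2I) = 3, and the largest Jordan block has size 2 (the smallest k with rank((A + 2I)^k) = rank((A + 2I)^(k+1))).

So m_A(x) = (x + 2)^2.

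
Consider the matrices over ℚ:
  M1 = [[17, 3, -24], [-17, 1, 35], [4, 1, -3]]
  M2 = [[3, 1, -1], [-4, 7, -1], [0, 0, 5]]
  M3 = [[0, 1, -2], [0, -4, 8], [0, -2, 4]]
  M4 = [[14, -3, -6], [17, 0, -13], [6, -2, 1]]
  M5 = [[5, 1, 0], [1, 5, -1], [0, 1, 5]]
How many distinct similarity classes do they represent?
Characteristic polynomials: χ_{M1} = (x - 5)^3, χ_{M2} = (x - 5)^3, χ_{M3} = x^3, χ_{M4} = (x - 5)^3, χ_{M5} = (x - 5)^3.

{M1, M2, M4, M5}: invariant factors (x - 5)^3.

{M3}: invariant factors x, x^2.

Matrices are similar if and only if their invariant-factor lists agree; the partition into similarity classes is {M1, M2, M4, M5}, {M3}.

2 classes: {M1, M2, M4, M5}, {M3}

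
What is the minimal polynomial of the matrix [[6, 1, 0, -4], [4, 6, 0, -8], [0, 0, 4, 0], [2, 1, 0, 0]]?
The characteristic polynomial factors as (x - 4)^4. The minimal polynomial is ∏(x - λ)^{k_λ} where k_λ is the size of the largest Jordan block at λ.

For λ = 4: rank(A - 4I) = 1, and the largest Jordan block has size 2 (the smallest k with rank((A - 4I)^k) = rank((A - 4I)^(k+1))).

So m_A(x) = (x - 4)^2.

m_A(x) = (x - 4)^2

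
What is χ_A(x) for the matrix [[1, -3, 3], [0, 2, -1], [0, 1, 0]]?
xI - A = [[x - 1, 3, -3], [0, x - 2, 1], [0, -1, x]].

Expanding det(xI - A) along the first row:
det(xI - A) = + (x - 1)·det([[x - 2, 1], [-1, x]]) - (3)·det([[0, 1], [0, x]]) + (-3)·det([[0, x - 2], [0, -1]]).

Evaluating gives χ_A(x) = x^3 - 3x^2 + 3x - 1 = (x - 1)^3.

χ_A(x) = (x - 1)^3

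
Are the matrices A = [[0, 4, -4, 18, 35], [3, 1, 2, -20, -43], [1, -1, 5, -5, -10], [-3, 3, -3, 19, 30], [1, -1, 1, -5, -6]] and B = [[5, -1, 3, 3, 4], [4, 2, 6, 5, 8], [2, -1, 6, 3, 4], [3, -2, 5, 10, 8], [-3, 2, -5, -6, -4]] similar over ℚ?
Two matrices over a field are similar if and only if they have the same invariant factors.

Both A and B have characteristic polynomial (x - 4)^4(x - 3) and minimal polynomial (x - 4)^3(x - 3). Computing further, both have invariant factors x - 4, (x - 4)^3(x - 3). Hence A and B are similar.

Yes.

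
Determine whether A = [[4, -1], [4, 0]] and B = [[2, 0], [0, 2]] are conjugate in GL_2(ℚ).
No.

Both have characteristic polynomial (x - 2)^2, but the minimal polynomial of A is (x - 2)^2 while the minimal polynomial of B is x - 2. The minimal polynomial is a similarity invariant, so A and B are not similar.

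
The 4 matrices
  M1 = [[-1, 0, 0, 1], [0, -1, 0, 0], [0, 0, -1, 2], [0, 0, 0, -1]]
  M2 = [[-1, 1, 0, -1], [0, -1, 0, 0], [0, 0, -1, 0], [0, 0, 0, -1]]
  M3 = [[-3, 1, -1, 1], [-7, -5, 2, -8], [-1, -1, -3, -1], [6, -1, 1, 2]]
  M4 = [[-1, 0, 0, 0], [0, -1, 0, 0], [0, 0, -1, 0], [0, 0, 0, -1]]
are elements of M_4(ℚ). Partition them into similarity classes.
Characteristic polynomials: χ_{M1} = (x + 1)^4, χ_{M2} = (x + 1)^4, χ_{M3} = (x - 3)(x + 4)^3, χ_{M4} = (x + 1)^4.

{M1, M2}: invariant factors x + 1, x + 1, (x + 1)^2.

{M3}: invariant factors (x - 3)(x + 4)^3.

{M4}: invariant factors x + 1, x + 1, x + 1, x + 1.

Matrices are similar if and only if their invariant-factor lists agree; the partition into similarity classes is {M1, M2}, {M3}, {M4}.

3 classes: {M1, M2}, {M3}, {M4}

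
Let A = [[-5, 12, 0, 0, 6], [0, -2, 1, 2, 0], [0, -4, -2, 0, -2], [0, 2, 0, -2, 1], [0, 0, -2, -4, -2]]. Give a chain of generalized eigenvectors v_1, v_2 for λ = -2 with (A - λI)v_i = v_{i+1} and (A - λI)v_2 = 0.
v_1 = [[0, 2, -1, 1, -4]]^T, v_2 = [[0, 1, 0, 0, -2]]^T

We seek v_1 ∈ ker((A + 2I)^2) \ ker(A + 2I), then set v_{i+1} = (A + 2I) v_i.

One such chain is v_1 = [[0, 2, -1, 1, -4]]^T, v_2 = [[0, 1, 0, 0, -2]]^T. Check: (A + 2I) v_2 = [[0, 0, 0, 0, 0]]^T = 0.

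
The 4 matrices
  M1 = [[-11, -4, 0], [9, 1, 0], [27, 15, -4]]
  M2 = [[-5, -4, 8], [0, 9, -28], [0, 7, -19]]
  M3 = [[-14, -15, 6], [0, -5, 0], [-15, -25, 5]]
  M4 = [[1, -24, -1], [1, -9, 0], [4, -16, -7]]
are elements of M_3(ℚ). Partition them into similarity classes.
Characteristic polynomials: χ_{M1} = (x + 4)(x + 5)^2, χ_{M2} = (x + 5)^3, χ_{M3} = (x + 4)(x + 5)^2, χ_{M4} = (x + 5)^3.

{M1}: invariant factors (x + 4)(x + 5)^2.

{M2}: invariant factors x + 5, (x + 5)^2.

{M3}: invariant factors x + 5, (x + 4)(x + 5).

{M4}: invariant factors (x + 5)^3.

Matrices are similar if and only if their invariant-factor lists agree; the partition into similarity classes is {M1}, {M2}, {M3}, {M4}.

4 classes: {M1}, {M2}, {M3}, {M4}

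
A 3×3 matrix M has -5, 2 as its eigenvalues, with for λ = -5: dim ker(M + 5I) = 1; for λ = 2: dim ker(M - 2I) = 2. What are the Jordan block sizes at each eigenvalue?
λ = -5: successive nullity increments [1] count blocks of size ≥ k; block sizes are [1].
λ = 2: successive nullity increments [2] count blocks of size ≥ k; block sizes are [1, 1].

Jordan blocks: (-5, 1), (2, 1), (2, 1)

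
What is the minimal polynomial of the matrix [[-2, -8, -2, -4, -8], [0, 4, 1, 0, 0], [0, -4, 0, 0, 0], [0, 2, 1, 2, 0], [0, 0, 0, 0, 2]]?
The characteristic polynomial factors as (x - 2)^4(x + 2). The minimal polynomial is ∏(x - λ)^{k_λ} where k_λ is the size of the largest Jordan block at λ.

For λ = -2: rank(A + 2I) = 4, and the largest Jordan block has size 1 (the smallest k with rank((A + 2I)^k) = rank((A + 2I)^(k+1))).
For λ = 2: rank(A - 2I) = 2, and the largest Jordan block has size 2 (the smallest k with rank((A - 2I)^k) = rank((A - 2I)^(k+1))).

So m_A(x) = (x - 2)^2(x + 2).

m_A(x) = (x - 2)^2(x + 2)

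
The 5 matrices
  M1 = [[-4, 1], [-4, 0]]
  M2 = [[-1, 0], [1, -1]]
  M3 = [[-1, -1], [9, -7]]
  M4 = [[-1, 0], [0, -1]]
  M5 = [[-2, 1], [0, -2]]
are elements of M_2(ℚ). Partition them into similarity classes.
4 classes: {M1, M5}, {M2}, {M3}, {M4}

Characteristic polynomials: χ_{M1} = (x + 2)^2, χ_{M2} = (x + 1)^2, χ_{M3} = (x + 4)^2, χ_{M4} = (x + 1)^2, χ_{M5} = (x + 2)^2.

{M1, M5}: invariant factors (x + 2)^2.

{M2}: invariant factors (x + 1)^2.

{M3}: invariant factors (x + 4)^2.

{M4}: invariant factors x + 1, x + 1.

Matrices are similar if and only if their invariant-factor lists agree; the partition into similarity classes is {M1, M5}, {M2}, {M3}, {M4}.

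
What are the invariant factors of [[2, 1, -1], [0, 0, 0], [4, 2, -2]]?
x, x^2

The Jordan structure of A has elementary divisors x^2, x. Arranging the block sizes at each eigenvalue in decreasing order and taking row products gives the invariant factors.

Invariant factors (smallest first, each dividing the next): x, x^2.

Check: the last factor x^2 is the minimal polynomial, and the product x^3 is the characteristic polynomial.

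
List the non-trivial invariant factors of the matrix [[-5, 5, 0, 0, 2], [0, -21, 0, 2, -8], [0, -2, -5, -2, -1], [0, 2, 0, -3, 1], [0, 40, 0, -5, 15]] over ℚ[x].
x + 5, (x + 2)^2(x + 5)^2

The Jordan structure of A has elementary divisors (x + 5)^2, (x + 5), (x + 2)^2. Arranging the block sizes at each eigenvalue in decreasing order and taking row products gives the invariant factors.

Invariant factors (smallest first, each dividing the next): x + 5, (x + 2)^2(x + 5)^2.

Check: the last factor (x + 2)^2(x + 5)^2 is the minimal polynomial, and the product (x + 2)^2(x + 5)^3 is the characteristic polynomial.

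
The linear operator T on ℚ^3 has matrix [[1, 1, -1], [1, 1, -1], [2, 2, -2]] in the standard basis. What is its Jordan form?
The characteristic polynomial is det(xI - A) = x^3, so the eigenvalues are 0 (algebraic multiplicity 3).

For λ = 0: rank(A) = 1, rank(A^2) = 0. The eigenspace has dimension 3 - 1 = 2, so there are 2 Jordan blocks; the rank sequence gives block sizes [2, 1].

Assembling the blocks gives the Jordan form J above.

J = [[0, 1, 0], [0, 0, 0], [0, 0, 0]]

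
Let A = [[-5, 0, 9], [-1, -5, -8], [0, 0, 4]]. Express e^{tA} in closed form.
e^{tA} = [[e^{-5*t}, 0, (e^{9*t} - 1)*e^{-5*t}], [-t*e^{-5*t}, e^{-5*t}, (t - e^{9*t} + 1)*e^{-5*t}], [0, 0, e^{4*t}]]

A has Jordan form J = [[-5, 1, 0], [0, -5, 0], [0, 0, 4]] with A = PJP^{-1}, so e^{tA} = P e^{tJ} P^{-1}.

For a Jordan block J_k(λ), e^{tJ_k(λ)} = e^{λt} · (I + tN + t^2 N^2/2! + ... + t^{k-1} N^{k-1}/(k-1)!) where N is the nilpotent superdiagonal part.

Assembling the blocks and conjugating back gives the entries of e^{tA} as shown above.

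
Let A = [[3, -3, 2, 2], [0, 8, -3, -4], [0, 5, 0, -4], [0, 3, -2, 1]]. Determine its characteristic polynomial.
xI - A = [[x - 3, 3, -2, -2], [0, x - 8, 3, 4], [0, -5, x, 4], [0, -3, 2, x - 1]].

Expanding det(xI - A) along the first row:
det(xI - A) = + (x - 3)·det([[x - 8, 3, 4], [-5, x, 4], [-3, 2, x - 1]]) - (3)·det([[0, 3, 4], [0, x, 4], [0, 2, x - 1]]) + (-2)·det([[0, x - 8, 4], [0, -5, 4], [0, -3, x - 1]]) - (-2)·det([[0, x - 8, 3], [0, -5, x], [0, -3, 2]]).

Evaluating gives χ_A(x) = x^4 - 12x^3 + 54x^2 - 108x + 81 = (x - 3)^4.

χ_A(x) = (x - 3)^4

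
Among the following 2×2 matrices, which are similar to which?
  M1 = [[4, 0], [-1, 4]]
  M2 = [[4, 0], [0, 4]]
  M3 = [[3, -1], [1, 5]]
Characteristic polynomials: χ_{M1} = (x - 4)^2, χ_{M2} = (x - 4)^2, χ_{M3} = (x - 4)^2.

{M1, M3}: invariant factors (x - 4)^2.

{M2}: invariant factors x - 4, x - 4.

Matrices are similar if and only if their invariant-factor lists agree; the partition into similarity classes is {M1, M3}, {M2}.

2 classes: {M1, M3}, {M2}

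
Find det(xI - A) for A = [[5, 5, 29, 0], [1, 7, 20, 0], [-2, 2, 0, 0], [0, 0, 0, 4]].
xI - A = [[x - 5, -5, -29, 0], [-1, x - 7, -20, 0], [2, -2, x, 0], [0, 0, 0, x - 4]].

Expanding det(xI - A) along the first row:
det(xI - A) = + (x - 5)·det([[x - 7, -20, 0], [-2, x, 0], [0, 0, x - 4]]) - (-5)·det([[-1, -20, 0], [2, x, 0], [0, 0, x - 4]]) + (-29)·det([[-1, x - 7, 0], [2, -2, 0], [0, 0, x - 4]]) - (0)·det([[-1, x - 7, -20], [2, -2, x], [0, 0, 0]]).

Evaluating gives χ_A(x) = x^4 - 16x^3 + 96x^2 - 256x + 256 = (x - 4)^4.

χ_A(x) = (x - 4)^4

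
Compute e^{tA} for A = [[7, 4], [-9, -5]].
A has Jordan form J = [[1, 1], [0, 1]] with A = PJP^{-1}, so e^{tA} = P e^{tJ} P^{-1}.

For a Jordan block J_k(λ), e^{tJ_k(λ)} = e^{λt} · (I + tN + t^2 N^2/2! + ... + t^{k-1} N^{k-1}/(k-1)!) where N is the nilpotent superdiagonal part.

Assembling the blocks and conjugating back gives the entries of e^{tA} as shown above.

e^{tA} = [[(6*t + 1)*e^{t}, 4*t*e^{t}], [-9*t*e^{t}, (1 - 6*t)*e^{t}]]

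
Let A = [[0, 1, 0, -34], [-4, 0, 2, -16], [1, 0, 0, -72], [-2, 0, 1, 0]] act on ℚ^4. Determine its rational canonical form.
The invariant factors of A (the non-unit diagonal entries of the Smith normal form of xI - A over ℚ[x]) are (x^2 + 4)^2, each dividing the next. The characteristic polynomial is their product, (x^2 + 4)^2.

The rational canonical form is the block-diagonal matrix of companion matrices C(f_i):
R = [[0, 0, 0, -16], [1, 0, 0, 0], [0, 1, 0, -8], [0, 0, 1, 0]].

Note the characteristic polynomial does not split into linear factors over ℚ, so A has no Jordan form over ℚ; the rational canonical form exists over any field.

R = [[0, 0, 0, -16], [1, 0, 0, 0], [0, 1, 0, -8], [0, 0, 1, 0]]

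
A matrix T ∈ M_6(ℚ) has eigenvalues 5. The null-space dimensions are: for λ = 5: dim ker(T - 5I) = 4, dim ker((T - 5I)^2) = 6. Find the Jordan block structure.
Jordan blocks: (5, 2), (5, 2), (5, 1), (5, 1)

λ = 5: successive nullity increments [4, 2] count blocks of size ≥ k; block sizes are [2, 2, 1, 1].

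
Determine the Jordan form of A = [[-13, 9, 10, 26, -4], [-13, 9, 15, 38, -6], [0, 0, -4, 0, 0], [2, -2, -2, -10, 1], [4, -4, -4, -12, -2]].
The characteristic polynomial is det(xI - A) = (x + 4)^5, so the eigenvalues are -4 (algebraic multiplicity 5).

For λ = -4: rank(A + 4I) = 3, rank((A + 4I)^2) = 1, rank((A + 4I)^3) = 0. The eigenspace has dimension 5 - 3 = 2, so there are 2 Jordan blocks; the rank sequence gives block sizes [3, 2].

Assembling the blocks gives the Jordan form J above.

J = [[-4, 1, 0, 0, 0], [0, -4, 1, 0, 0], [0, 0, -4, 0, 0], [0, 0, 0, -4, 1], [0, 0, 0, 0, -4]]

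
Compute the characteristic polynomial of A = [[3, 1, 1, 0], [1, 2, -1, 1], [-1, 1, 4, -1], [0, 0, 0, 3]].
xI - A = [[x - 3, -1, -1, 0], [-1, x - 2, 1, -1], [1, -1, x - 4, 1], [0, 0, 0, x - 3]].

Expanding det(xI - A) along the first row:
det(xI - A) = + (x - 3)·det([[x - 2, 1, -1], [-1, x - 4, 1], [0, 0, x - 3]]) - (-1)·det([[-1, 1, -1], [1, x - 4, 1], [0, 0, x - 3]]) + (-1)·det([[-1, x - 2, -1], [1, -1, 1], [0, 0, x - 3]]) - (0)·det([[-1, x - 2, 1], [1, -1, x - 4], [0, 0, 0]]).

Evaluating gives χ_A(x) = x^4 - 12x^3 + 54x^2 - 108x + 81 = (x - 3)^4.

χ_A(x) = (x - 3)^4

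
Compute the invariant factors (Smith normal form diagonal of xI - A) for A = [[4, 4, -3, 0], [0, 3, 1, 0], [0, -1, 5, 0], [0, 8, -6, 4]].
The Jordan structure of A has elementary divisors (x - 4)^3, (x - 4). Arranging the block sizes at each eigenvalue in decreasing order and taking row products gives the invariant factors.

Invariant factors (smallest first, each dividing the next): x - 4, (x - 4)^3.

Check: the last factor (x - 4)^3 is the minimal polynomial, and the product (x - 4)^4 is the characteristic polynomial.

x - 4, (x - 4)^3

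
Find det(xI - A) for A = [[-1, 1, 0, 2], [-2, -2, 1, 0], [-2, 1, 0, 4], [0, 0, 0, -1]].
χ_A(x) = (x + 1)^4

xI - A = [[x + 1, -1, 0, -2], [2, x + 2, -1, 0], [2, -1, x, -4], [0, 0, 0, x + 1]].

Expanding det(xI - A) along the first row:
det(xI - A) = + (x + 1)·det([[x + 2, -1, 0], [-1, x, -4], [0, 0, x + 1]]) - (-1)·det([[2, -1, 0], [2, x, -4], [0, 0, x + 1]]) + (0)·det([[2, x + 2, 0], [2, -1, -4], [0, 0, x + 1]]) - (-2)·det([[2, x + 2, -1], [2, -1, x], [0, 0, 0]]).

Evaluating gives χ_A(x) = x^4 + 4x^3 + 6x^2 + 4x + 1 = (x + 1)^4.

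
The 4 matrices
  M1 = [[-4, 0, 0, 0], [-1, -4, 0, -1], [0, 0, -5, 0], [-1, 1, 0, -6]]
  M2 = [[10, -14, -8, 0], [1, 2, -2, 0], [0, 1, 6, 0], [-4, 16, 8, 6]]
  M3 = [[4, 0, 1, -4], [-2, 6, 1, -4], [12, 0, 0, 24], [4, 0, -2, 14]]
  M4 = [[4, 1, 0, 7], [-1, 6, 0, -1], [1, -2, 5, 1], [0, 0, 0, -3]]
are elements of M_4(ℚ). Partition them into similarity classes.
4 classes: {M1}, {M2}, {M3}, {M4}

Characteristic polynomials: χ_{M1} = (x + 4)(x + 5)^3, χ_{M2} = (x - 6)^4, χ_{M3} = (x - 6)^4, χ_{M4} = (x - 5)^3(x + 3).

{M1}: invariant factors x + 5, (x + 4)(x + 5)^2.

{M2}: invariant factors x - 6, (x - 6)^3.

{M3}: invariant factors x - 6, x - 6, (x - 6)^2.

{M4}: invariant factors (x - 5)^3(x + 3).

Matrices are similar if and only if their invariant-factor lists agree; the partition into similarity classes is {M1}, {M2}, {M3}, {M4}.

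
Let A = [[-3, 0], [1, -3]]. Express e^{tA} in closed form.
e^{tA} = [[e^{-3*t}, 0], [t*e^{-3*t}, e^{-3*t}]]

A has Jordan form J = [[-3, 1], [0, -3]] with A = PJP^{-1}, so e^{tA} = P e^{tJ} P^{-1}.

For a Jordan block J_k(λ), e^{tJ_k(λ)} = e^{λt} · (I + tN + t^2 N^2/2! + ... + t^{k-1} N^{k-1}/(k-1)!) where N is the nilpotent superdiagonal part.

Assembling the blocks and conjugating back gives the entries of e^{tA} as shown above.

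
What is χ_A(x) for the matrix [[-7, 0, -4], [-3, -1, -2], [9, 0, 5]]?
χ_A(x) = (x + 1)^3

xI - A = [[x + 7, 0, 4], [3, x + 1, 2], [-9, 0, x - 5]].

Expanding det(xI - A) along the first row:
det(xI - A) = + (x + 7)·det([[x + 1, 2], [0, x - 5]]) - (0)·det([[3, 2], [-9, x - 5]]) + (4)·det([[3, x + 1], [-9, 0]]).

Evaluating gives χ_A(x) = x^3 + 3x^2 + 3x + 1 = (x + 1)^3.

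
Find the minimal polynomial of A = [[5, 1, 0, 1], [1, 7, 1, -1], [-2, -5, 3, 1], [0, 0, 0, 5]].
The characteristic polynomial factors as (x - 5)^4. The minimal polynomial is ∏(x - λ)^{k_λ} where k_λ is the size of the largest Jordan block at λ.

For λ = 5: rank(A - 5I) = 2, and the largest Jordan block has size 3 (the smallest k with rank((A - 5I)^k) = rank((A - 5I)^(k+1))).

So m_A(x) = (x - 5)^3.

m_A(x) = (x - 5)^3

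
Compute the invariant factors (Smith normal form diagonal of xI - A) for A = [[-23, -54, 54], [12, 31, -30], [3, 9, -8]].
(x - 4)(x - 1)(x + 5)

The Jordan structure of A has elementary divisors (x + 5), (x - 1), (x - 4). Arranging the block sizes at each eigenvalue in decreasing order and taking row products gives the invariant factors.

Invariant factors (smallest first, each dividing the next): (x - 4)(x - 1)(x + 5).

Check: the last factor (x - 4)(x - 1)(x + 5) is the minimal polynomial, and the product (x - 4)(x - 1)(x + 5) is the characteristic polynomial.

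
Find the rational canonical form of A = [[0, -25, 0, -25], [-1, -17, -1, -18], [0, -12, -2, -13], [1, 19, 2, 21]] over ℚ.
The invariant factors of A (the non-unit diagonal entries of the Smith normal form of xI - A over ℚ[x]) are (x^2 - x - 5)^2, each dividing the next. The characteristic polynomial is their product, (x^2 - x - 5)^2.

The rational canonical form is the block-diagonal matrix of companion matrices C(f_i):
R = [[0, 0, 0, -25], [1, 0, 0, -10], [0, 1, 0, 9], [0, 0, 1, 2]].

Note the characteristic polynomial does not split into linear factors over ℚ, so A has no Jordan form over ℚ; the rational canonical form exists over any field.

R = [[0, 0, 0, -25], [1, 0, 0, -10], [0, 1, 0, 9], [0, 0, 1, 2]]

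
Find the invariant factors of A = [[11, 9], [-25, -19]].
(x + 4)^2

The Jordan structure of A has elementary divisors (x + 4)^2. Arranging the block sizes at each eigenvalue in decreasing order and taking row products gives the invariant factors.

Invariant factors (smallest first, each dividing the next): (x + 4)^2.

Check: the last factor (x + 4)^2 is the minimal polynomial, and the product (x + 4)^2 is the characteristic polynomial.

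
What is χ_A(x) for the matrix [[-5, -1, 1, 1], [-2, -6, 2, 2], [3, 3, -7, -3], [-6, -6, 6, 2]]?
xI - A = [[x + 5, 1, -1, -1], [2, x + 6, -2, -2], [-3, -3, x + 7, 3], [6, 6, -6, x - 2]].

Expanding det(xI - A) along the first row:
det(xI - A) = + (x + 5)·det([[x + 6, -2, -2], [-3, x + 7, 3], [6, -6, x - 2]]) - (1)·det([[2, -2, -2], [-3, x + 7, 3], [6, -6, x - 2]]) + (-1)·det([[2, x + 6, -2], [-3, -3, 3], [6, 6, x - 2]]) - (-1)·det([[2, x + 6, -2], [-3, -3, x + 7], [6, 6, -6]]).

Evaluating gives χ_A(x) = x^4 + 16x^3 + 96x^2 + 256x + 256 = (x + 4)^4.

χ_A(x) = (x + 4)^4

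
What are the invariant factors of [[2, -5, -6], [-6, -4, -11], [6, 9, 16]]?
The Jordan structure of A has elementary divisors (x - 4), (x - 5)^2. Arranging the block sizes at each eigenvalue in decreasing order and taking row products gives the invariant factors.

Invariant factors (smallest first, each dividing the next): (x - 5)^2(x - 4).

Check: the last factor (x - 5)^2(x - 4) is the minimal polynomial, and the product (x - 5)^2(x - 4) is the characteristic polynomial.

(x - 5)^2(x - 4)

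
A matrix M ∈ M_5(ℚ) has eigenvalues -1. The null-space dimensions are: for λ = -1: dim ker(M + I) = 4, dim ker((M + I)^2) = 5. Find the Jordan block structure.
λ = -1: successive nullity increments [4, 1] count blocks of size ≥ k; block sizes are [2, 1, 1, 1].

Jordan blocks: (-1, 2), (-1, 1), (-1, 1), (-1, 1)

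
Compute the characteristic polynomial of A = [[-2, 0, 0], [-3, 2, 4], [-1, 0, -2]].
xI - A = [[x + 2, 0, 0], [3, x - 2, -4], [1, 0, x + 2]].

Expanding det(xI - A) along the first row:
det(xI - A) = + (x + 2)·det([[x - 2, -4], [0, x + 2]]) - (0)·det([[3, -4], [1, x + 2]]) + (0)·det([[3, x - 2], [1, 0]]).

Evaluating gives χ_A(x) = x^3 + 2x^2 - 4x - 8 = (x - 2)(x + 2)^2.

χ_A(x) = (x - 2)(x + 2)^2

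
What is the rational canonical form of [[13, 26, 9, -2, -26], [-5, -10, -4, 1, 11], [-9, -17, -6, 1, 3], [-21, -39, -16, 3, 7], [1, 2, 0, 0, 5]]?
The invariant factors of A (the non-unit diagonal entries of the Smith normal form of xI - A over ℚ[x]) are (x - 3)(x - 2)(x^3 - 3x - 1), each dividing the next. The characteristic polynomial is their product, (x - 3)(x - 2)(x^3 - 3x - 1).

The rational canonical form is the block-diagonal matrix of companion matrices C(f_i):
R = [[0, 0, 0, 0, 6], [1, 0, 0, 0, 13], [0, 1, 0, 0, -14], [0, 0, 1, 0, -3], [0, 0, 0, 1, 5]].

Note the characteristic polynomial does not split into linear factors over ℚ, so A has no Jordan form over ℚ; the rational canonical form exists over any field.

R = [[0, 0, 0, 0, 6], [1, 0, 0, 0, 13], [0, 1, 0, 0, -14], [0, 0, 1, 0, -3], [0, 0, 0, 1, 5]]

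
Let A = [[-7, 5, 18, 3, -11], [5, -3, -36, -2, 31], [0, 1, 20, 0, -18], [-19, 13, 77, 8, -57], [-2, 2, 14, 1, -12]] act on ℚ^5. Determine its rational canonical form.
The invariant factors of A (the non-unit diagonal entries of the Smith normal form of xI - A over ℚ[x]) are (x - 4)(x - 2)(x^3 - 4x - 4), each dividing the next. The characteristic polynomial is their product, (x - 4)(x - 2)(x^3 - 4x - 4).

The rational canonical form is the block-diagonal matrix of companion matrices C(f_i):
R = [[0, 0, 0, 0, 32], [1, 0, 0, 0, 8], [0, 1, 0, 0, -20], [0, 0, 1, 0, -4], [0, 0, 0, 1, 6]].

Note the characteristic polynomial does not split into linear factors over ℚ, so A has no Jordan form over ℚ; the rational canonical form exists over any field.

R = [[0, 0, 0, 0, 32], [1, 0, 0, 0, 8], [0, 1, 0, 0, -20], [0, 0, 1, 0, -4], [0, 0, 0, 1, 6]]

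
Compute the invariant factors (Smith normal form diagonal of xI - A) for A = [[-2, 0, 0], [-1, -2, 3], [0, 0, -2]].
The Jordan structure of A has elementary divisors (x + 2)^2, (x + 2). Arranging the block sizes at each eigenvalue in decreasing order and taking row products gives the invariant factors.

Invariant factors (smallest first, each dividing the next): x + 2, (x + 2)^2.

Check: the last factor (x + 2)^2 is the minimal polynomial, and the product (x + 2)^3 is the characteristic polynomial.

x + 2, (x + 2)^2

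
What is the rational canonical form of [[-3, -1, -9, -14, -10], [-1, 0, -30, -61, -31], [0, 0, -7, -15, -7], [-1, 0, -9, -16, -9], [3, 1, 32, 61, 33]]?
R = [[0, 0, 0, 0, 16], [1, 0, 0, 0, 8], [0, 1, 0, 0, -23], [0, 0, 1, 0, -7], [0, 0, 0, 1, 7]]

The invariant factors of A (the non-unit diagonal entries of the Smith normal form of xI - A over ℚ[x]) are (x - 4)^2(x - 1)(x + 1)^2, each dividing the next. The characteristic polynomial is their product, (x - 4)^2(x - 1)(x + 1)^2.

The rational canonical form is the block-diagonal matrix of companion matrices C(f_i):
R = [[0, 0, 0, 0, 16], [1, 0, 0, 0, 8], [0, 1, 0, 0, -23], [0, 0, 1, 0, -7], [0, 0, 0, 1, 7]].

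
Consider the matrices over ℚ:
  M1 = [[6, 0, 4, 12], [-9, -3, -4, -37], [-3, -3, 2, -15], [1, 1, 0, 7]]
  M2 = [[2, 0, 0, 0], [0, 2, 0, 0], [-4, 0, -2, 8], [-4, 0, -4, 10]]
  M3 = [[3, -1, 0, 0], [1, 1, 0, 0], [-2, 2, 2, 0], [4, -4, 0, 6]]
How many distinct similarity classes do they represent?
2 classes: {M1, M3}, {M2}

Characteristic polynomials: χ_{M1} = (x - 6)(x - 2)^3, χ_{M2} = (x - 6)(x - 2)^3, χ_{M3} = (x - 6)(x - 2)^3.

{M1, M3}: invariant factors x - 2, (x - 6)(x - 2)^2.

{M2}: invariant factors x - 2, x - 2, (x - 6)(x - 2).

Matrices are similar if and only if their invariant-factor lists agree; the partition into similarity classes is {M1, M3}, {M2}.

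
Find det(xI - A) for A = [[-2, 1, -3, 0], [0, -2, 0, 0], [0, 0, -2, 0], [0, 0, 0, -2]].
xI - A = [[x + 2, -1, 3, 0], [0, x + 2, 0, 0], [0, 0, x + 2, 0], [0, 0, 0, x + 2]].

Expanding det(xI - A) along the first row:
det(xI - A) = + (x + 2)·det([[x + 2, 0, 0], [0, x + 2, 0], [0, 0, x + 2]]) - (-1)·det([[0, 0, 0], [0, x + 2, 0], [0, 0, x + 2]]) + (3)·det([[0, x + 2, 0], [0, 0, 0], [0, 0, x + 2]]) - (0)·det([[0, x + 2, 0], [0, 0, x + 2], [0, 0, 0]]).

Evaluating gives χ_A(x) = x^4 + 8x^3 + 24x^2 + 32x + 16 = (x + 2)^4.

χ_A(x) = (x + 2)^4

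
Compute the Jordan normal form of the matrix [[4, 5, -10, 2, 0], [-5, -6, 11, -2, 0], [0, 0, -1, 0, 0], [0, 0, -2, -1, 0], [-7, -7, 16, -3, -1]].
The characteristic polynomial is det(xI - A) = (x + 1)^5, so the eigenvalues are -1 (algebraic multiplicity 5).

For λ = -1: rank(A + I) = 3, rank((A + I)^2) = 1, rank((A + I)^3) = 0. The eigenspace has dimension 5 - 3 = 2, so there are 2 Jordan blocks; the rank sequence gives block sizes [3, 2].

Assembling the blocks gives the Jordan form J above.

J = [[-1, 1, 0, 0, 0], [0, -1, 1, 0, 0], [0, 0, -1, 0, 0], [0, 0, 0, -1, 1], [0, 0, 0, 0, -1]]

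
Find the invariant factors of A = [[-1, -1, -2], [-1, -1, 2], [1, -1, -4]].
x + 2, (x + 2)^2

The Jordan structure of A has elementary divisors (x + 2)^2, (x + 2). Arranging the block sizes at each eigenvalue in decreasing order and taking row products gives the invariant factors.

Invariant factors (smallest first, each dividing the next): x + 2, (x + 2)^2.

Check: the last factor (x + 2)^2 is the minimal polynomial, and the product (x + 2)^3 is the characteristic polynomial.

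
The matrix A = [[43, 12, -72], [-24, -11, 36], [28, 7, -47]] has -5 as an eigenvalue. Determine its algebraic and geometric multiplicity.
The characteristic polynomial is (x + 5)^3, so the factor x + 5 appears with exponent 3: the algebraic multiplicity is 3.

rank(A + 5I) = 1, so the eigenspace has dimension 3 - 1 = 2: the geometric multiplicity is 2.

Since 2 < 3, A is not diagonalizable.

algebraic multiplicity 3, geometric multiplicity 2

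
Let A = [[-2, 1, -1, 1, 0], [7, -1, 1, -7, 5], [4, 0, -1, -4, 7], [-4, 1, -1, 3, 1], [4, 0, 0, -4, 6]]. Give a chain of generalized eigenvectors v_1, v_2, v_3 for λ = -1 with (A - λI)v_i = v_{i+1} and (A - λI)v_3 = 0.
We seek v_1 ∈ ker((A + I)^3) \ ker((A + I)^2), then set v_{i+1} = (A + I) v_i.

One such chain is v_1 = [[0, 1, 1, 0, 0]]^T, v_2 = [[0, 1, 0, 0, 0]]^T, v_3 = [[1, 0, 0, 1, 0]]^T. Check: (A + I) v_3 = [[0, 0, 0, 0, 0]]^T = 0.

v_1 = [[0, 1, 1, 0, 0]]^T, v_2 = [[0, 1, 0, 0, 0]]^T, v_3 = [[1, 0, 0, 1, 0]]^T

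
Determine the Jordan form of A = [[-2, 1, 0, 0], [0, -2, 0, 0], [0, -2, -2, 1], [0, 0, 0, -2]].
J = [[-2, 1, 0, 0], [0, -2, 0, 0], [0, 0, -2, 1], [0, 0, 0, -2]]

The characteristic polynomial is det(xI - A) = (x + 2)^4, so the eigenvalues are -2 (algebraic multiplicity 4).

For λ = -2: rank(A + 2I) = 2, rank((A + 2I)^2) = 0. The eigenspace has dimension 4 - 2 = 2, so there are 2 Jordan blocks; the rank sequence gives block sizes [2, 2].

Assembling the blocks gives the Jordan form J above.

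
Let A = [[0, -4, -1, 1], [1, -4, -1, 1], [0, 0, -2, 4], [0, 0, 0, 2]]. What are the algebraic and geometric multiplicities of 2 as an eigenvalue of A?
The characteristic polynomial is (x - 2)(x + 2)^3, so the factor x - 2 appears with exponent 1: the algebraic multiplicity is 1.

rank(A - 2I) = 3, so the eigenspace has dimension 4 - 3 = 1: the geometric multiplicity is 1.

algebraic multiplicity 1, geometric multiplicity 1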